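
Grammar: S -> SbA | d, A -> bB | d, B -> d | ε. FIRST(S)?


Per alternative of S: FIRST(SbA) = {d}; FIRST(d) = {d}
FIRST(S) = {d}


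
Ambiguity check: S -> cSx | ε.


balanced c^n…x^n: each string has a unique parse
Unambiguous


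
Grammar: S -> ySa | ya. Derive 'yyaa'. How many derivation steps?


Derivation: S => ySa => yyaa
Steps: 2


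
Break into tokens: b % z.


Scan left to right, longest-match per lexeme
Tokens: ID(b), OP(%), ID(z)


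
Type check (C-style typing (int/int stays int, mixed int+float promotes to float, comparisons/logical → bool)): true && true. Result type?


Operand types: bool && bool
Rule: logical operators take bool operands and yield bool
Result type: bool


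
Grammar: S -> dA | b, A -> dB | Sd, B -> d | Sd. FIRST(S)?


Per alternative of S: FIRST(dA) = {d}; FIRST(b) = {b}
FIRST(S) = {b, d}


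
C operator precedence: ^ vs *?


'*' is multiplicative (level 10); '^' is bitwise XOR (level 4)
Higher level binds tighter
'*' has higher precedence than '^'


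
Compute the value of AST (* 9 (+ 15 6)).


Evaluate inner: (+ 15 6) = 21
Evaluate root: (* 9 21) = 189
Result: 189


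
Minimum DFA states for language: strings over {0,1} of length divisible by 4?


Track length mod 4: states 0..3, accept at 0
Minimal DFA: 4 states


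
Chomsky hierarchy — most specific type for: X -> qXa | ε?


Single nonterminal LHS, but q^n a^n is not regular
Classification: Type 2 (Context-Free)


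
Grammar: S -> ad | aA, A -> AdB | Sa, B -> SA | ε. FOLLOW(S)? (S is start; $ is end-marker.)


$ ∈ FOLLOW(S). For each A -> αBβ: add FIRST(β)\{ε} to FOLLOW(B); if β nullable, add FOLLOW(A).
FOLLOW(S) = {$, a}


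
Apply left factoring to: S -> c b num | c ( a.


Common prefix: 'c'
Factored: S -> c S', S' -> b num | ( a


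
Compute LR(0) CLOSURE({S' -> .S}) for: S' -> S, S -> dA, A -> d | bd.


Start: S' -> .S
For each item with dot before a nonterminal B, add B -> .γ for every B-production
Closure: [S' -> .S, S -> .dA]


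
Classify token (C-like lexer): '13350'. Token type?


Pattern: digits only
Type: INTEGER_LITERAL


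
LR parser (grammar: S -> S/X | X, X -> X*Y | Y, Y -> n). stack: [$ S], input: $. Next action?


start symbol S on stack, input exhausted
Action: accept


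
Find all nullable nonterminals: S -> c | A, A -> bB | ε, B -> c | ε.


A nonterminal is nullable iff some alternative derives ε (directly, or every symbol in it is nullable)
Nullable: {A, B, S}


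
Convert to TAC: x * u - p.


Break into single-operator statements:
t1 = x * u
t2 = t1 - p


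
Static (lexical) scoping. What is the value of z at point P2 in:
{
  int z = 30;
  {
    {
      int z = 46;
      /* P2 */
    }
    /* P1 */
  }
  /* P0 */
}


z declared in the same block as P2
z = 46


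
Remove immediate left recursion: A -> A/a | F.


Left-recursive alternatives: A/a; non-recursive: F
Introduce A': A -> FA', A' -> /aA' | ε


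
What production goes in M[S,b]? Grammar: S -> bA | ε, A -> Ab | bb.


For [S, b]: 'b' ∈ FIRST(bA)
Entry: S -> bA


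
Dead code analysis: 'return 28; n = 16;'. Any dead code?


statement follows a return and is unreachable
Dead: 'n = 16'


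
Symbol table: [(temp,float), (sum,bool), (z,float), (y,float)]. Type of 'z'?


Lookup 'z' → type float


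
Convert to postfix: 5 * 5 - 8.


Left to right (same or higher precedence on left)
Postfix: 5 5 * 8 -


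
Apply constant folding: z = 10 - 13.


10 - 13 = -3 at compile time
Optimized: z = -3


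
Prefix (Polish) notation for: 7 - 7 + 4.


left-to-right (same/higher precedence on left): tree is (+ (- 7 7) 4)
Prefix: + - 7 7 4


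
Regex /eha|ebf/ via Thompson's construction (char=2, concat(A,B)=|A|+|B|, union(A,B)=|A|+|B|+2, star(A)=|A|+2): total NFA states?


Syntax tree has 6 char leaf(s), 1 union(s), 0 star(s)
chars contribute 6×2 = 12; each union adds +2; each star adds +2
Total: 12 + 2 + 0 = 14 states


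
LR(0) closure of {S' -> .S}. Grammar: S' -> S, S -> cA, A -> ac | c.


Start: S' -> .S
For each item with dot before a nonterminal B, add B -> .γ for every B-production
Closure: [S' -> .S, S -> .cA]


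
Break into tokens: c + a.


Scan left to right, longest-match per lexeme
Tokens: ID(c), OP(+), ID(a)


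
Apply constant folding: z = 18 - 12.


18 - 12 = 6 at compile time
Optimized: z = 6


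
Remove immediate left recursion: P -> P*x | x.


Left-recursive alternatives: P*x; non-recursive: x
Introduce P': P -> xP', P' -> *xP' | ε


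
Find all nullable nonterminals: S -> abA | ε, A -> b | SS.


A nonterminal is nullable iff some alternative derives ε (directly, or every symbol in it is nullable)
Nullable: {A, S}


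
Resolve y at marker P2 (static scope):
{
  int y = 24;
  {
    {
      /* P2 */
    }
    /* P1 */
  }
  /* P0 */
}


P2's block does not declare y; resolves to the enclosing declaration at depth 0
y = 24


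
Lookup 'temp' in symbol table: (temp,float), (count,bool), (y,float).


Lookup 'temp' → type float


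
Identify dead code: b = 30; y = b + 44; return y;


b is read by y's definition; y is returned
No dead code


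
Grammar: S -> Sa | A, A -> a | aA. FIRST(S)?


Per alternative of S: FIRST(Sa) = {a}; FIRST(A) = {a}
FIRST(S) = {a}


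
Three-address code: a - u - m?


Break into single-operator statements:
t1 = a - u
t2 = t1 - m


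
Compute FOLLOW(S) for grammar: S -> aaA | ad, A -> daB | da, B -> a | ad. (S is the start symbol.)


$ ∈ FOLLOW(S). For each A -> αBβ: add FIRST(β)\{ε} to FOLLOW(B); if β nullable, add FOLLOW(A).
FOLLOW(S) = {$}


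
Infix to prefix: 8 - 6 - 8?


left-to-right (same/higher precedence on left): tree is (- (- 8 6) 8)
Prefix: - - 8 6 8


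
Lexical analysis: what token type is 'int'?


Pattern: reserved word
Type: KEYWORD


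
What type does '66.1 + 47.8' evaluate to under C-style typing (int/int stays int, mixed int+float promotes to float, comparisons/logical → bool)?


Operand types: float + float
Rule: mixed int/float promotes to float; int/int stays int
Result type: float


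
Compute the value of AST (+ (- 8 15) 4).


Evaluate inner: (- 8 15) = -7
Evaluate root: (+ -7 4) = -3
Result: -3


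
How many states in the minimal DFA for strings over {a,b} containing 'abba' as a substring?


KMP-style automaton: 4 progress states + 1 absorbing accept = 5
Minimal DFA: 5 states


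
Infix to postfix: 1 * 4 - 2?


Left to right (same or higher precedence on left)
Postfix: 1 4 * 2 -


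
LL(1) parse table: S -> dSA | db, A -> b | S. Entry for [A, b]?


For [A, b]: 'b' ∈ FIRST(b)
Entry: A -> b


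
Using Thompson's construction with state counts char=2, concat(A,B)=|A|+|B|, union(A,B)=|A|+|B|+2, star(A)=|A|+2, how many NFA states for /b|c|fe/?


Syntax tree has 4 char leaf(s), 2 union(s), 0 star(s)
chars contribute 4×2 = 8; each union adds +2; each star adds +2
Total: 8 + 4 + 0 = 12 states


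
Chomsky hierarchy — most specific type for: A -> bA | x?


Right-linear: every RHS is a terminal or a terminal followed by one nonterminal
Classification: Type 3 (Regular)


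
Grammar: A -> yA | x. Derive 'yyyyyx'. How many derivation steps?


Derivation: A => yA => yyA => yyyA => yyyyA => yyyyyA => yyyyyx
Steps: 6


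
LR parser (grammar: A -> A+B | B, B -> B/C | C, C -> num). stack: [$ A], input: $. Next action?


start symbol A on stack, input exhausted
Action: accept


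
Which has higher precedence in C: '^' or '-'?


'-' is additive (level 9); '^' is bitwise XOR (level 4)
Higher level binds tighter
'-' has higher precedence than '^'


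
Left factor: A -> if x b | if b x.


Common prefix: 'if'
Factored: A -> if A', A' -> x b | b x


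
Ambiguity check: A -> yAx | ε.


balanced y^n…x^n: each string has a unique parse
Unambiguous


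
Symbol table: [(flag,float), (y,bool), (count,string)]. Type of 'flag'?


Lookup 'flag' → type float


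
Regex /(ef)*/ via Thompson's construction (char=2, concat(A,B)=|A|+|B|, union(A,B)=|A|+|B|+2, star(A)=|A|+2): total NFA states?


Syntax tree has 2 char leaf(s), 0 union(s), 1 star(s)
chars contribute 2×2 = 4; each union adds +2; each star adds +2
Total: 4 + 0 + 2 = 6 states


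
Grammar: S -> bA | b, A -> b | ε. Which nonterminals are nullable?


A nonterminal is nullable iff some alternative derives ε (directly, or every symbol in it is nullable)
Nullable: {A}


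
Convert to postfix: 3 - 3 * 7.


* has higher precedence, evaluate 3*7 first
Postfix: 3 3 7 * -


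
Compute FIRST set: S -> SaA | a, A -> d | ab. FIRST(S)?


Per alternative of S: FIRST(SaA) = {a}; FIRST(a) = {a}
FIRST(S) = {a}


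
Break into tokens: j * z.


Scan left to right, longest-match per lexeme
Tokens: ID(j), OP(*), ID(z)


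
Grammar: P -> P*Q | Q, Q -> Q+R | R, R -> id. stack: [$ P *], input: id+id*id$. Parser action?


no handle ('P*' is not any RHS); shift 'id'
Action: shift


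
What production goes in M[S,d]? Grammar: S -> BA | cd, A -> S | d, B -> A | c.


For [S, d]: 'd' ∈ FIRST(BA)
Entry: S -> BA


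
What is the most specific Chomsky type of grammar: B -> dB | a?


Right-linear: every RHS is a terminal or a terminal followed by one nonterminal
Classification: Type 3 (Regular)


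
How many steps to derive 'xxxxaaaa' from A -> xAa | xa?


Derivation: A => xAa => xxAaa => xxxAaaa => xxxxaaaa
Steps: 4


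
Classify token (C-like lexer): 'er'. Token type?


Pattern: letter/underscore followed by alphanumerics, not a keyword
Type: IDENTIFIER


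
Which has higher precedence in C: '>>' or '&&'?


'>>' is shift (level 8); '&&' is logical AND (level 2)
Higher level binds tighter
'>>' has higher precedence than '&&'


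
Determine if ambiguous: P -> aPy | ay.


balanced a^n…y^n: each string has a unique parse
Unambiguous


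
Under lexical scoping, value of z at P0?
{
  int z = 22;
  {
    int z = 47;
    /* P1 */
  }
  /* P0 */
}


z declared in the same block as P0
z = 22


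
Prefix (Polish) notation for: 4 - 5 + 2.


left-to-right (same/higher precedence on left): tree is (+ (- 4 5) 2)
Prefix: + - 4 5 2


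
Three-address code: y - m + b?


Break into single-operator statements:
t1 = y - m
t2 = t1 + b


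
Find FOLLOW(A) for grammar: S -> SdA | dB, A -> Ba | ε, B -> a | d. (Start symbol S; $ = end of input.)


$ ∈ FOLLOW(S). For each A -> αBβ: add FIRST(β)\{ε} to FOLLOW(B); if β nullable, add FOLLOW(A).
FOLLOW(A) = {$, d}


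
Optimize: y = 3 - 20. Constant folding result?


3 - 20 = -17 at compile time
Optimized: y = -17


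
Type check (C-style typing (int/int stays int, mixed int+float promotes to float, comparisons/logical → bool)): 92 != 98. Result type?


Operand types: int != int
Rule: comparison yields bool
Result type: bool


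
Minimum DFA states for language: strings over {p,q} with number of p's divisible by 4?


Track (count of p) mod 4: states 0..3, accept at 0
Minimal DFA: 4 states


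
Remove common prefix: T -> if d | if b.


Common prefix: 'if'
Factored: T -> if T', T' -> d | b


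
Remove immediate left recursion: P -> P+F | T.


Left-recursive alternatives: P+F; non-recursive: T
Introduce P': P -> TP', P' -> +FP' | ε


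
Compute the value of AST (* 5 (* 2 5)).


Evaluate inner: (* 2 5) = 10
Evaluate root: (* 5 10) = 50
Result: 50


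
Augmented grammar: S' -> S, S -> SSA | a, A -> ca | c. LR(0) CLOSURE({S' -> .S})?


Start: S' -> .S
For each item with dot before a nonterminal B, add B -> .γ for every B-production
Closure: [S' -> .S, S -> .SSA, S -> .a]


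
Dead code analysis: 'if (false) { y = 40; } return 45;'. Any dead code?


condition is constant false, so the whole block is unreachable
Dead: 'if (false) { y = 40; }'


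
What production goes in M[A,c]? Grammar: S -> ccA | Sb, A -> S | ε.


For [A, c]: 'c' ∈ FIRST(S)
Entry: A -> S


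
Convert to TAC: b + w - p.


Break into single-operator statements:
t1 = b + w
t2 = t1 - p


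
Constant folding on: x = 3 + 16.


3 + 16 = 19 at compile time
Optimized: x = 19


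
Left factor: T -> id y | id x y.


Common prefix: 'id'
Factored: T -> id T', T' -> y | x y


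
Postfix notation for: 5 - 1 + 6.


Left to right (same or higher precedence on left)
Postfix: 5 1 - 6 +


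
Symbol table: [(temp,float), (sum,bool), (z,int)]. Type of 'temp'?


Lookup 'temp' → type float


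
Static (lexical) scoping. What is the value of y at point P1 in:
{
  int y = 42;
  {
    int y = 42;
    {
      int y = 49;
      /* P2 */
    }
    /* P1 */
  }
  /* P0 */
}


y declared in the same block as P1
y = 42


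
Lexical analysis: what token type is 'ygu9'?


Pattern: letter/underscore followed by alphanumerics, not a keyword
Type: IDENTIFIER


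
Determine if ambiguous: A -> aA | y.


right-linear, alternatives start with distinct terminals 'a' vs 'y': unique leftmost derivation
Unambiguous


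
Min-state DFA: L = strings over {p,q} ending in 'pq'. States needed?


Track the longest suffix of input matching a prefix of 'pq': 3 classes (prefixes of length 0..2)
Minimal DFA: 3 states


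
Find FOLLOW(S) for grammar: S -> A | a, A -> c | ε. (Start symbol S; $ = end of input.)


$ ∈ FOLLOW(S). For each A -> αBβ: add FIRST(β)\{ε} to FOLLOW(B); if β nullable, add FOLLOW(A).
FOLLOW(S) = {$}


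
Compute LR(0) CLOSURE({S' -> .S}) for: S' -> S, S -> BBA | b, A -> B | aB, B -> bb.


Start: S' -> .S
For each item with dot before a nonterminal B, add B -> .γ for every B-production
Closure: [S' -> .S, S -> .BBA, S -> .b, B -> .bb]


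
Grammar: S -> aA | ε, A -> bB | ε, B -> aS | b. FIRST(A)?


Per alternative of A: FIRST(bB) = {b}; FIRST(ε) = {ε}
FIRST(A) = {b, ε}


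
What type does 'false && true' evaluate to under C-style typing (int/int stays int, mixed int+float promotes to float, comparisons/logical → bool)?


Operand types: bool && bool
Rule: logical operators take bool operands and yield bool
Result type: bool


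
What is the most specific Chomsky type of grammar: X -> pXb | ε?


Single nonterminal LHS, but p^n b^n is not regular
Classification: Type 2 (Context-Free)


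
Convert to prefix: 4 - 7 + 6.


left-to-right (same/higher precedence on left): tree is (+ (- 4 7) 6)
Prefix: + - 4 7 6


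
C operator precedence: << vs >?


'<<' is shift (level 8); '>' is relational (level 7)
Higher level binds tighter
'<<' has higher precedence than '>'


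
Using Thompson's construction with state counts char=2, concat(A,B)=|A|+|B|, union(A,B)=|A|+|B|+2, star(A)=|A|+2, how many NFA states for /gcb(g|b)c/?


Syntax tree has 6 char leaf(s), 1 union(s), 0 star(s)
chars contribute 6×2 = 12; each union adds +2; each star adds +2
Total: 12 + 2 + 0 = 14 states


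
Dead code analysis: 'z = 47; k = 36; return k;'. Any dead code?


z is assigned but never read
Dead: 'z = 47'


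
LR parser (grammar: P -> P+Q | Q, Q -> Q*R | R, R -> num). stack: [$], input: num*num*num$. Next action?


no handle on stack; shift 'num'
Action: shift


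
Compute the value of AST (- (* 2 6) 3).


Evaluate inner: (* 2 6) = 12
Evaluate root: (- 12 3) = 9
Result: 9


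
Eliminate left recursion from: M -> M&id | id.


Left-recursive alternatives: M&id; non-recursive: id
Introduce M': M -> idM', M' -> &idM' | ε


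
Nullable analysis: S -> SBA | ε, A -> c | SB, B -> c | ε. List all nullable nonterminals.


A nonterminal is nullable iff some alternative derives ε (directly, or every symbol in it is nullable)
Nullable: {A, B, S}


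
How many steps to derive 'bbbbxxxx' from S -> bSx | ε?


Derivation: S => bSx => bbSxx => bbbSxxx => bbbbSxxxx => bbbbxxxx
Steps: 5


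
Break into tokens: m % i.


Scan left to right, longest-match per lexeme
Tokens: ID(m), OP(%), ID(i)


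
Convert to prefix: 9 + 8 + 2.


left-to-right (same/higher precedence on left): tree is (+ (+ 9 8) 2)
Prefix: + + 9 8 2


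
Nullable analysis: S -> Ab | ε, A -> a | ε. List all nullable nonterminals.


A nonterminal is nullable iff some alternative derives ε (directly, or every symbol in it is nullable)
Nullable: {A, S}


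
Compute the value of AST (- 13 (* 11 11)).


Evaluate inner: (* 11 11) = 121
Evaluate root: (- 13 121) = -108
Result: -108


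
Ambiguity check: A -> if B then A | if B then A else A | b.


dangling else: 'if B then if B then b else b' parses two ways
Ambiguous


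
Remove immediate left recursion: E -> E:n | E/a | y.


Left-recursive alternatives: E:n, E/a; non-recursive: y
Introduce E': E -> yE', E' -> :nE' | /aE' | ε


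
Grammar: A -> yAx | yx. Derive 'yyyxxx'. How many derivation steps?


Derivation: A => yAx => yyAxx => yyyxxx
Steps: 3


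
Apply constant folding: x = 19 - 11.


19 - 11 = 8 at compile time
Optimized: x = 8


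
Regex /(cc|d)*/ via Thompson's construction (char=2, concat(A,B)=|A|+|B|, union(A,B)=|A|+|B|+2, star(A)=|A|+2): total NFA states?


Syntax tree has 3 char leaf(s), 1 union(s), 1 star(s)
chars contribute 3×2 = 6; each union adds +2; each star adds +2
Total: 6 + 2 + 2 = 10 states


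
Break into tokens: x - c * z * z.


Scan left to right, longest-match per lexeme
Tokens: ID(x), OP(-), ID(c), OP(*), ID(z), OP(*), ID(z)


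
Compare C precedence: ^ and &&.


'^' is bitwise XOR (level 4); '&&' is logical AND (level 2)
Higher level binds tighter
'^' has higher precedence than '&&'


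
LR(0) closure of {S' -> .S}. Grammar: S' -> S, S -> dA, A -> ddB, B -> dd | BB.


Start: S' -> .S
For each item with dot before a nonterminal B, add B -> .γ for every B-production
Closure: [S' -> .S, S -> .dA]


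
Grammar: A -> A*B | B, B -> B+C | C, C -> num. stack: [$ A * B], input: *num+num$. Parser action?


handle 'A*B' on top; lookahead ∈ FOLLOW(A) = {*, $}
Action: reduce (A -> A*B)


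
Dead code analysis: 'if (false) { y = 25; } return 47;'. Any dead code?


condition is constant false, so the whole block is unreachable
Dead: 'if (false) { y = 25; }'


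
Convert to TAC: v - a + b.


Break into single-operator statements:
t1 = v - a
t2 = t1 + b


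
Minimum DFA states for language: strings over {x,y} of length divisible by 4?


Track length mod 4: states 0..3, accept at 0
Minimal DFA: 4 states


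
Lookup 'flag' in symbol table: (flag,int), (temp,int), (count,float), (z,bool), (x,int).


Lookup 'flag' → type int


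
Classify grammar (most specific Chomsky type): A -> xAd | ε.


Single nonterminal LHS, but x^n d^n is not regular
Classification: Type 2 (Context-Free)


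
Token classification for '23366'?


Pattern: digits only
Type: INTEGER_LITERAL


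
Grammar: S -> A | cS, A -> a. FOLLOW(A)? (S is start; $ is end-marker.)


$ ∈ FOLLOW(S). For each A -> αBβ: add FIRST(β)\{ε} to FOLLOW(B); if β nullable, add FOLLOW(A).
FOLLOW(A) = {$}


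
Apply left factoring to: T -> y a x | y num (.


Common prefix: 'y'
Factored: T -> y T', T' -> a x | num (


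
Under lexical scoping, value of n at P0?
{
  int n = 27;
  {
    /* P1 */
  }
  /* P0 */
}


n declared in the same block as P0
n = 27


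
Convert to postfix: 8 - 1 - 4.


Left to right (same or higher precedence on left)
Postfix: 8 1 - 4 -


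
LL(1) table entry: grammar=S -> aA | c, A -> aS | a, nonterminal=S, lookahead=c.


For [S, c]: 'c' ∈ FIRST(c)
Entry: S -> c


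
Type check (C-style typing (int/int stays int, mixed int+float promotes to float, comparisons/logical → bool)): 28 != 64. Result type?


Operand types: int != int
Rule: comparison yields bool
Result type: bool


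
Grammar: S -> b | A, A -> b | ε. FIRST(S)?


Per alternative of S: FIRST(b) = {b}; FIRST(A) = {b, ε}
FIRST(S) = {b, ε}


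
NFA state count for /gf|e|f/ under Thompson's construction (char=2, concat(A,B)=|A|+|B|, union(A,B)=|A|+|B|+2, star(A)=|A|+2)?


Syntax tree has 4 char leaf(s), 2 union(s), 0 star(s)
chars contribute 4×2 = 8; each union adds +2; each star adds +2
Total: 8 + 4 + 0 = 12 states


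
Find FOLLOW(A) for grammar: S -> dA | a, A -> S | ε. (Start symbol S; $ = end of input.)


$ ∈ FOLLOW(S). For each A -> αBβ: add FIRST(β)\{ε} to FOLLOW(B); if β nullable, add FOLLOW(A).
FOLLOW(A) = {$}


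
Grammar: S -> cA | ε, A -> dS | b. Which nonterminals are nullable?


A nonterminal is nullable iff some alternative derives ε (directly, or every symbol in it is nullable)
Nullable: {S}


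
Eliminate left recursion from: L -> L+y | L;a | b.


Left-recursive alternatives: L+y, L;a; non-recursive: b
Introduce L': L -> bL', L' -> +yL' | ;aL' | ε


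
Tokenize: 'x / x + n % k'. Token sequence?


Scan left to right, longest-match per lexeme
Tokens: ID(x), OP(/), ID(x), OP(+), ID(n), OP(%), ID(k)


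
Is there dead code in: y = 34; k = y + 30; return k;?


y is read by k's definition; k is returned
No dead code


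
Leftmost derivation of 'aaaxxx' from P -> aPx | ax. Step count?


Derivation: P => aPx => aaPxx => aaaxxx
Steps: 3


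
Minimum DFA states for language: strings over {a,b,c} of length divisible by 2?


Track length mod 2: states 0..1, accept at 0
Minimal DFA: 2 states


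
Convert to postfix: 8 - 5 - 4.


Left to right (same or higher precedence on left)
Postfix: 8 5 - 4 -


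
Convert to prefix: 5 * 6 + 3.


left-to-right (same/higher precedence on left): tree is (+ (* 5 6) 3)
Prefix: + * 5 6 3


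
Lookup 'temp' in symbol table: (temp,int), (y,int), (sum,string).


Lookup 'temp' → type int


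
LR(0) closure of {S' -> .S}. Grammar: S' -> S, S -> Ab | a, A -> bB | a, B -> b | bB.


Start: S' -> .S
For each item with dot before a nonterminal B, add B -> .γ for every B-production
Closure: [S' -> .S, S -> .Ab, S -> .a, A -> .bB, A -> .a]


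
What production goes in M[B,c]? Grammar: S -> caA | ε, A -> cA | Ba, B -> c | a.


For [B, c]: 'c' ∈ FIRST(c)
Entry: B -> c


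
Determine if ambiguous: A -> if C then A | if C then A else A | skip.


dangling else: 'if C then if C then skip else skip' parses two ways
Ambiguous


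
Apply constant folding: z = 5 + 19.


5 + 19 = 24 at compile time
Optimized: z = 24


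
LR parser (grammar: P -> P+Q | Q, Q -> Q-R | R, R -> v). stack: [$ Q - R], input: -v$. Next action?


handle 'Q-R' on top
Action: reduce (Q -> Q-R)


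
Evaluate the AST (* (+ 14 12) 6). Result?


Evaluate inner: (+ 14 12) = 26
Evaluate root: (* 26 6) = 156
Result: 156


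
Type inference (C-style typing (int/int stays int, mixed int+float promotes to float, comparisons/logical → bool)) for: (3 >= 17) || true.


Operand types: bool || bool
Rule: logical operators take bool operands and yield bool
Result type: bool


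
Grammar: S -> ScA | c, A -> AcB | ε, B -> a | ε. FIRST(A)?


Per alternative of A: FIRST(AcB) = {c}; FIRST(ε) = {ε}
FIRST(A) = {c, ε}


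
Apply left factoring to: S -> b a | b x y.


Common prefix: 'b'
Factored: S -> b S', S' -> a | x y


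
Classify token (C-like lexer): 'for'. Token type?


Pattern: reserved word
Type: KEYWORD


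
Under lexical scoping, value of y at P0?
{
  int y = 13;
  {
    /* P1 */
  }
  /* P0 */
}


y declared in the same block as P0
y = 13


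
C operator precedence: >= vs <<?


'<<' is shift (level 8); '>=' is relational (level 7)
Higher level binds tighter
'<<' has higher precedence than '>='


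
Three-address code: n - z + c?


Break into single-operator statements:
t1 = n - z
t2 = t1 + c


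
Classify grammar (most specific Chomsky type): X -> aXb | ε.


Single nonterminal LHS, but a^n b^n is not regular
Classification: Type 2 (Context-Free)


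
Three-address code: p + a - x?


Break into single-operator statements:
t1 = p + a
t2 = t1 - x


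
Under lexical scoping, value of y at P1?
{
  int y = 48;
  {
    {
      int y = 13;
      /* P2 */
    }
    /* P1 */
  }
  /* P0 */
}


P1's block does not declare y; resolves to the enclosing declaration at depth 0
y = 48


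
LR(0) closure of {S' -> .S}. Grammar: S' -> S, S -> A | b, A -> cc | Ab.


Start: S' -> .S
For each item with dot before a nonterminal B, add B -> .γ for every B-production
Closure: [S' -> .S, S -> .A, S -> .b, A -> .cc, A -> .Ab]


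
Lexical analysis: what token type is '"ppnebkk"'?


Pattern: double-quoted sequence
Type: STRING_LITERAL


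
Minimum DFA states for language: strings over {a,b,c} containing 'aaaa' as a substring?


KMP-style automaton: 4 progress states + 1 absorbing accept = 5
Minimal DFA: 5 states


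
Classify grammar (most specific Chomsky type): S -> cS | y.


Right-linear: every RHS is a terminal or a terminal followed by one nonterminal
Classification: Type 3 (Regular)


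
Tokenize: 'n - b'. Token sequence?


Scan left to right, longest-match per lexeme
Tokens: ID(n), OP(-), ID(b)


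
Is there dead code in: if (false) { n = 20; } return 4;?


condition is constant false, so the whole block is unreachable
Dead: 'if (false) { n = 20; }'


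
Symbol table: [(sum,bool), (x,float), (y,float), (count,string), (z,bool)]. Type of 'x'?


Lookup 'x' → type float


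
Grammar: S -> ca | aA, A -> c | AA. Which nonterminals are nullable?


A nonterminal is nullable iff some alternative derives ε (directly, or every symbol in it is nullable)
Nullable: {}


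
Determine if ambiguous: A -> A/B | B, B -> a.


precedence layered via separate nonterminal B: deterministic
Unambiguous


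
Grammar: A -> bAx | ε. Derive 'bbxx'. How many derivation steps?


Derivation: A => bAx => bbAxx => bbxx
Steps: 3


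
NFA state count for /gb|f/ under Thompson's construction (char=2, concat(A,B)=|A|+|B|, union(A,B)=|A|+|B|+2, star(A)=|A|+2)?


Syntax tree has 3 char leaf(s), 1 union(s), 0 star(s)
chars contribute 3×2 = 6; each union adds +2; each star adds +2
Total: 6 + 2 + 0 = 8 states


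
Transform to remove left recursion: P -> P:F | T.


Left-recursive alternatives: P:F; non-recursive: T
Introduce P': P -> TP', P' -> :FP' | ε


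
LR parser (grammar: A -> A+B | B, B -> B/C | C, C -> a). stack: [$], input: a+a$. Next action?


no handle on stack; shift 'a'
Action: shift


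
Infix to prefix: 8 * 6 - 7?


left-to-right (same/higher precedence on left): tree is (- (* 8 6) 7)
Prefix: - * 8 6 7


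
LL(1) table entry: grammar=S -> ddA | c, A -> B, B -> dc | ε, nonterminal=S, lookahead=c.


For [S, c]: 'c' ∈ FIRST(c)
Entry: S -> c


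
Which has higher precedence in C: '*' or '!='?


'*' is multiplicative (level 10); '!=' is equality (level 6)
Higher level binds tighter
'*' has higher precedence than '!='


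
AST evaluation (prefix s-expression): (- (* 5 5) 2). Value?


Evaluate inner: (* 5 5) = 25
Evaluate root: (- 25 2) = 23
Result: 23


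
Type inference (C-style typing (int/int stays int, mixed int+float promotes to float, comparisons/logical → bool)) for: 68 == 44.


Operand types: int == int
Rule: comparison yields bool
Result type: bool


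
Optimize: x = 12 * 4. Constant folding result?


12 * 4 = 48 at compile time
Optimized: x = 48


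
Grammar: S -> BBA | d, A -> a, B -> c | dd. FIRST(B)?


Per alternative of B: FIRST(c) = {c}; FIRST(dd) = {d}
FIRST(B) = {c, d}


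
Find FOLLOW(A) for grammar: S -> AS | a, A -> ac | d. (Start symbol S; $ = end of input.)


$ ∈ FOLLOW(S). For each A -> αBβ: add FIRST(β)\{ε} to FOLLOW(B); if β nullable, add FOLLOW(A).
FOLLOW(A) = {a, d}


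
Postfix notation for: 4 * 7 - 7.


Left to right (same or higher precedence on left)
Postfix: 4 7 * 7 -


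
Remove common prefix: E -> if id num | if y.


Common prefix: 'if'
Factored: E -> if E', E' -> id num | y


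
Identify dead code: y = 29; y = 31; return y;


first assignment to y is overwritten before any read
Dead: 'y = 29'


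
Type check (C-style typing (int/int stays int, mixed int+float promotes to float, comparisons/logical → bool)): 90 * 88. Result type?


Operand types: int * int
Rule: mixed int/float promotes to float; int/int stays int
Result type: int


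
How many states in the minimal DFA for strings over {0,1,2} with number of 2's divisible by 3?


Track (count of 2) mod 3: states 0..2, accept at 0
Minimal DFA: 3 states


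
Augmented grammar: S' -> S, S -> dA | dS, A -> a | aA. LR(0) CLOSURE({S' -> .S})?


Start: S' -> .S
For each item with dot before a nonterminal B, add B -> .γ for every B-production
Closure: [S' -> .S, S -> .dA, S -> .dS]


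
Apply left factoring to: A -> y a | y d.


Common prefix: 'y'
Factored: A -> y A', A' -> a | d


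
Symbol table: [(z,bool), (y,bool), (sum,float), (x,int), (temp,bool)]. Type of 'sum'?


Lookup 'sum' → type float


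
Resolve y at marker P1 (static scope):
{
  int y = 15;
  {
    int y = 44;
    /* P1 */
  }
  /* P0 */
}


y declared in the same block as P1
y = 44


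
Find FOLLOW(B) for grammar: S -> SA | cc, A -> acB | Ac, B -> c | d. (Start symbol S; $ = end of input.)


$ ∈ FOLLOW(S). For each A -> αBβ: add FIRST(β)\{ε} to FOLLOW(B); if β nullable, add FOLLOW(A).
FOLLOW(B) = {$, a, c}


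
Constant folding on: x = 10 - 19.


10 - 19 = -9 at compile time
Optimized: x = -9


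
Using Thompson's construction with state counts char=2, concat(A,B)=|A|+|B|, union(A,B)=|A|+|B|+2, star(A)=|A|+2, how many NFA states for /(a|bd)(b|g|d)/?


Syntax tree has 6 char leaf(s), 3 union(s), 0 star(s)
chars contribute 6×2 = 12; each union adds +2; each star adds +2
Total: 12 + 6 + 0 = 18 states


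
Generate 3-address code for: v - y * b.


Break into single-operator statements:
t1 = y * b
t2 = v - t1


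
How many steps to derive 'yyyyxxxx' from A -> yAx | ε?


Derivation: A => yAx => yyAxx => yyyAxxx => yyyyAxxxx => yyyyxxxx
Steps: 5


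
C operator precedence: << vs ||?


'<<' is shift (level 8); '||' is logical OR (level 1)
Higher level binds tighter
'<<' has higher precedence than '||'


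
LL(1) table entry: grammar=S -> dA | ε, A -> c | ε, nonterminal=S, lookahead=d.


For [S, d]: 'd' ∈ FIRST(dA)
Entry: S -> dA


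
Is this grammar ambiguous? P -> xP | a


right-linear, alternatives start with distinct terminals 'x' vs 'a': unique leftmost derivation
Unambiguous


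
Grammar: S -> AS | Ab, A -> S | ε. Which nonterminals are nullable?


A nonterminal is nullable iff some alternative derives ε (directly, or every symbol in it is nullable)
Nullable: {A}


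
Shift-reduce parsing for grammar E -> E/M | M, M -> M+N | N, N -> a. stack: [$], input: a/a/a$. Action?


no handle on stack; shift 'a'
Action: shift


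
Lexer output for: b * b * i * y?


Scan left to right, longest-match per lexeme
Tokens: ID(b), OP(*), ID(b), OP(*), ID(i), OP(*), ID(y)


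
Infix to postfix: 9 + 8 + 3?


Left to right (same or higher precedence on left)
Postfix: 9 8 + 3 +


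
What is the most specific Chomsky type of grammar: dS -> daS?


LHS has context (more than one symbol) and |LHS| ≤ |RHS|
Classification: Type 1 (Context-Sensitive)


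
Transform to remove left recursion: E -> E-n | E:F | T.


Left-recursive alternatives: E-n, E:F; non-recursive: T
Introduce E': E -> TE', E' -> -nE' | :FE' | ε


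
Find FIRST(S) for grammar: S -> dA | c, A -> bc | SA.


Per alternative of S: FIRST(dA) = {d}; FIRST(c) = {c}
FIRST(S) = {c, d}


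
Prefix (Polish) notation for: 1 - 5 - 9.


left-to-right (same/higher precedence on left): tree is (- (- 1 5) 9)
Prefix: - - 1 5 9


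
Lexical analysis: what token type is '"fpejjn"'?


Pattern: double-quoted sequence
Type: STRING_LITERAL


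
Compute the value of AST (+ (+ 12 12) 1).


Evaluate inner: (+ 12 12) = 24
Evaluate root: (+ 24 1) = 25
Result: 25


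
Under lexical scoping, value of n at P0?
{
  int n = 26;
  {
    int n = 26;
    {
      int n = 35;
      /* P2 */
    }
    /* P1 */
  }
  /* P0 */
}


n declared in the same block as P0
n = 26


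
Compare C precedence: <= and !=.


'<=' is relational (level 7); '!=' is equality (level 6)
Higher level binds tighter
'<=' has higher precedence than '!='


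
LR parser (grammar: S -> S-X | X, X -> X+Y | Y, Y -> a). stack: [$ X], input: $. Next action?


lookahead ∉ {+} so X won't extend; reduce S -> X
Action: reduce (S -> X)


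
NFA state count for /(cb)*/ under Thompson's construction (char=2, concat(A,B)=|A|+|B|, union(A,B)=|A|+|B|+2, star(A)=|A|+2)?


Syntax tree has 2 char leaf(s), 0 union(s), 1 star(s)
chars contribute 2×2 = 4; each union adds +2; each star adds +2
Total: 4 + 0 + 2 = 6 states


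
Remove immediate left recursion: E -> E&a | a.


Left-recursive alternatives: E&a; non-recursive: a
Introduce E': E -> aE', E' -> &aE' | ε


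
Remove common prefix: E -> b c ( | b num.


Common prefix: 'b'
Factored: E -> b E', E' -> c ( | num


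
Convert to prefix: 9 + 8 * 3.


'*' binds tighter: tree is (+ 9 (* 8 3))
Prefix: + 9 * 8 3


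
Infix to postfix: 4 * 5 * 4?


Left to right (same or higher precedence on left)
Postfix: 4 5 * 4 *


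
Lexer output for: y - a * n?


Scan left to right, longest-match per lexeme
Tokens: ID(y), OP(-), ID(a), OP(*), ID(n)


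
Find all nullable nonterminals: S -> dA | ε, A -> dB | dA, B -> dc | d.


A nonterminal is nullable iff some alternative derives ε (directly, or every symbol in it is nullable)
Nullable: {S}


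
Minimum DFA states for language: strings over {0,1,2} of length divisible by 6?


Track length mod 6: states 0..5, accept at 0
Minimal DFA: 6 states


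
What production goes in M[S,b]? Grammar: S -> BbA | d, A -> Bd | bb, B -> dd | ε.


For [S, b]: 'b' ∈ FIRST(BbA)
Entry: S -> BbA


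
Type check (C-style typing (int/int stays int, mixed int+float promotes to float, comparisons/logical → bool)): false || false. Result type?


Operand types: bool || bool
Rule: logical operators take bool operands and yield bool
Result type: bool


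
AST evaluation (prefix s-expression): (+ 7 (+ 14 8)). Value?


Evaluate inner: (+ 14 8) = 22
Evaluate root: (+ 7 22) = 29
Result: 29


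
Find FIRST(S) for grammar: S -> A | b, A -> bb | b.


Per alternative of S: FIRST(A) = {b}; FIRST(b) = {b}
FIRST(S) = {b}


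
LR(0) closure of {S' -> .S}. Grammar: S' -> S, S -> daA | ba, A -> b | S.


Start: S' -> .S
For each item with dot before a nonterminal B, add B -> .γ for every B-production
Closure: [S' -> .S, S -> .daA, S -> .ba]


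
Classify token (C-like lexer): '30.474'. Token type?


Pattern: digits with a decimal point
Type: FLOAT_LITERAL


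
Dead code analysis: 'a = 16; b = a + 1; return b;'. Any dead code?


a is read by b's definition; b is returned
No dead code


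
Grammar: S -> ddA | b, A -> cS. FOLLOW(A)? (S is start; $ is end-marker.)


$ ∈ FOLLOW(S). For each A -> αBβ: add FIRST(β)\{ε} to FOLLOW(B); if β nullable, add FOLLOW(A).
FOLLOW(A) = {$}


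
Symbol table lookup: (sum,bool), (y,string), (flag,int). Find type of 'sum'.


Lookup 'sum' → type bool


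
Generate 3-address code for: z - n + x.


Break into single-operator statements:
t1 = z - n
t2 = t1 + x


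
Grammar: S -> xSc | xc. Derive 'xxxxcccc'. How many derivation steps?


Derivation: S => xSc => xxScc => xxxSccc => xxxxcccc
Steps: 4


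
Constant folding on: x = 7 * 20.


7 * 20 = 140 at compile time
Optimized: x = 140


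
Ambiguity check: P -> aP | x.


right-linear, alternatives start with distinct terminals 'a' vs 'x': unique leftmost derivation
Unambiguous


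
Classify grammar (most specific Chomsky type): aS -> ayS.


LHS has context (more than one symbol) and |LHS| ≤ |RHS|
Classification: Type 1 (Context-Sensitive)


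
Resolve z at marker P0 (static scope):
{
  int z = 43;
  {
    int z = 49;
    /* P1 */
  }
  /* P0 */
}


z declared in the same block as P0
z = 43


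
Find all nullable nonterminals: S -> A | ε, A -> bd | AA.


A nonterminal is nullable iff some alternative derives ε (directly, or every symbol in it is nullable)
Nullable: {S}


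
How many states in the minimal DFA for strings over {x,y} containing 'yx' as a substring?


KMP-style automaton: 2 progress states + 1 absorbing accept = 3
Minimal DFA: 3 states


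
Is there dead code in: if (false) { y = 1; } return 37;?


condition is constant false, so the whole block is unreachable
Dead: 'if (false) { y = 1; }'


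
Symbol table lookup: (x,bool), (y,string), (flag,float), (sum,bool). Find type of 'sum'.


Lookup 'sum' → type bool


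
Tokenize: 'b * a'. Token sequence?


Scan left to right, longest-match per lexeme
Tokens: ID(b), OP(*), ID(a)


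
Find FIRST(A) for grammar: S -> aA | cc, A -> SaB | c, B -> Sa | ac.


Per alternative of A: FIRST(SaB) = {a, c}; FIRST(c) = {c}
FIRST(A) = {a, c}


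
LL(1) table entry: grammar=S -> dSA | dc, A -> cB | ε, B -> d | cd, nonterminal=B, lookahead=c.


For [B, c]: 'c' ∈ FIRST(cd)
Entry: B -> cd


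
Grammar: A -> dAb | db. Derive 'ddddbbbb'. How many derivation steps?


Derivation: A => dAb => ddAbb => dddAbbb => ddddbbbb
Steps: 4


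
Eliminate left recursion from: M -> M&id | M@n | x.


Left-recursive alternatives: M&id, M@n; non-recursive: x
Introduce M': M -> xM', M' -> &idM' | @nM' | ε


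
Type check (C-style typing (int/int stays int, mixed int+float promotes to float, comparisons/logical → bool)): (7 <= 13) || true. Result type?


Operand types: bool || bool
Rule: logical operators take bool operands and yield bool
Result type: bool


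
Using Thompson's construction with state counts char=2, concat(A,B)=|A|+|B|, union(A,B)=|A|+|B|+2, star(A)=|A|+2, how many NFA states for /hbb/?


Syntax tree has 3 char leaf(s), 0 union(s), 0 star(s)
chars contribute 3×2 = 6; each union adds +2; each star adds +2
Total: 6 + 0 + 0 = 6 states


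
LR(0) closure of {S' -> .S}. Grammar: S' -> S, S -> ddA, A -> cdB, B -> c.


Start: S' -> .S
For each item with dot before a nonterminal B, add B -> .γ for every B-production
Closure: [S' -> .S, S -> .ddA]


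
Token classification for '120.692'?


Pattern: digits with a decimal point
Type: FLOAT_LITERAL


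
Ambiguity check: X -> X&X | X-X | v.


'v&v-v' has two parse trees (no precedence encoded between & and -)
Ambiguous


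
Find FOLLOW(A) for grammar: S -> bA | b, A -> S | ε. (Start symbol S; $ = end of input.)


$ ∈ FOLLOW(S). For each A -> αBβ: add FIRST(β)\{ε} to FOLLOW(B); if β nullable, add FOLLOW(A).
FOLLOW(A) = {$}


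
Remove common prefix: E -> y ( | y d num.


Common prefix: 'y'
Factored: E -> y E', E' -> ( | d num


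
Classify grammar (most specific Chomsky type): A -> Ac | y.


Left-linear: every RHS is a terminal or one nonterminal followed by a terminal
Classification: Type 3 (Regular)


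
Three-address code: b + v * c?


Break into single-operator statements:
t1 = v * c
t2 = b + t1


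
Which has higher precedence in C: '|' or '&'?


'&' is bitwise AND (level 5); '|' is bitwise OR (level 3)
Higher level binds tighter
'&' has higher precedence than '|'
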